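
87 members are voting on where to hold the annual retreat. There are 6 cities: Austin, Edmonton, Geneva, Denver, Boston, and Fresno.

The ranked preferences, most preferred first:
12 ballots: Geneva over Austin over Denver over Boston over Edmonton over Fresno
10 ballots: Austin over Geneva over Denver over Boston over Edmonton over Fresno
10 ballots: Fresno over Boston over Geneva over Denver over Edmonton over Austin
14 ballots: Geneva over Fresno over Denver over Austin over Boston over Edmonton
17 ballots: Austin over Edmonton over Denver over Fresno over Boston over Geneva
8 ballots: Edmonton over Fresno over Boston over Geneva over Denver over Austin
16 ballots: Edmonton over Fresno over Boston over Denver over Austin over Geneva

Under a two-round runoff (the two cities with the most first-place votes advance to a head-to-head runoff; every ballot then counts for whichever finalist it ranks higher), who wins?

Round 1 first-place votes: Austin 27, Edmonton 24, Geneva 26, Denver 0, Boston 0, Fresno 10. Austin and Geneva advance.
Runoff: Austin is ranked above Geneva on 43 ballots, Geneva above Austin on 44.

Geneva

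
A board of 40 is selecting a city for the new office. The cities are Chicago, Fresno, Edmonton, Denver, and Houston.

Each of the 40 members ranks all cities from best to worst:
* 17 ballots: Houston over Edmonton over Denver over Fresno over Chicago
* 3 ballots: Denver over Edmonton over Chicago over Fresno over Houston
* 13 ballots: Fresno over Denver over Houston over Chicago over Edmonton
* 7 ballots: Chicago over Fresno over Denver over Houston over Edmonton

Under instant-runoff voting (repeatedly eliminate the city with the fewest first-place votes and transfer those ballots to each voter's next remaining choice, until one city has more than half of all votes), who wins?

Fresno

Round 1: Chicago 7, Fresno 13, Edmonton 0, Denver 3, Houston 17. Edmonton eliminated.
Round 2: Chicago 7, Fresno 13, Denver 3, Houston 17. Denver eliminated.
Round 3: Chicago 10, Fresno 13, Houston 17. Chicago eliminated.
Round 4: Fresno 23, Houston 17. Fresno has a majority (≥21).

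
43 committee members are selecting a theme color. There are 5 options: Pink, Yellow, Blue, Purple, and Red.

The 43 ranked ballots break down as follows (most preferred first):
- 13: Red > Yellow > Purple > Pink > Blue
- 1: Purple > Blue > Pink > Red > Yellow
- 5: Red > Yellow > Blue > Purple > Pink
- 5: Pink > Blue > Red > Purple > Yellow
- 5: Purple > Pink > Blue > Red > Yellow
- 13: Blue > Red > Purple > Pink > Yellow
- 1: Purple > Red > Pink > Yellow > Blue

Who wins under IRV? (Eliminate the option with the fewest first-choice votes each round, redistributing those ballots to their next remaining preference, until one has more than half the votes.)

Round 1: Pink 5, Yellow 0, Blue 13, Purple 7, Red 18. Yellow eliminated.
Round 2: Pink 5, Blue 13, Purple 7, Red 18. Pink eliminated.
Round 3: Blue 18, Purple 7, Red 18. Purple eliminated.
Round 4: Blue 24, Red 19. Blue has a majority (≥22).

Blue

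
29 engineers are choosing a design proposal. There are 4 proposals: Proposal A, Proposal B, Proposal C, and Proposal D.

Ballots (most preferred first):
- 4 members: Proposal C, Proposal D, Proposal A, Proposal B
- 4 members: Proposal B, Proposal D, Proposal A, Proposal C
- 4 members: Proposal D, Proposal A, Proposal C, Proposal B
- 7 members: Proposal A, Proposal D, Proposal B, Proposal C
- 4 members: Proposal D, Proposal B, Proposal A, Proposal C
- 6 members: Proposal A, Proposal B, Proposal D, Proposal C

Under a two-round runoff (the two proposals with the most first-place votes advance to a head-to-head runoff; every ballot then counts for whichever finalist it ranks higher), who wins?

Proposal D

Round 1 first-place votes: Proposal A 13, Proposal B 4, Proposal C 4, Proposal D 8. Proposal A and Proposal D advance.
Runoff: Proposal A is ranked above Proposal D on 13 ballots, Proposal D above Proposal A on 16.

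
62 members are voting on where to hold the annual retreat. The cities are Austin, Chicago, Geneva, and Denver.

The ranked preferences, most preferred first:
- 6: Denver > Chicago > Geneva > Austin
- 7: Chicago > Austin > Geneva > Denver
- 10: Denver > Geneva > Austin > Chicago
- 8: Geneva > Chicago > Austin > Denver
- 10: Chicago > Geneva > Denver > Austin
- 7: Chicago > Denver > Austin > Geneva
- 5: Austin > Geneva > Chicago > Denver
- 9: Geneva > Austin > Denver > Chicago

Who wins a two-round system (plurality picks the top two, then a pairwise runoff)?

Round 1 first-place votes: Austin 5, Chicago 24, Geneva 17, Denver 16. Chicago and Geneva advance.
Runoff: Chicago is ranked above Geneva on 30 ballots, Geneva above Chicago on 32.

Geneva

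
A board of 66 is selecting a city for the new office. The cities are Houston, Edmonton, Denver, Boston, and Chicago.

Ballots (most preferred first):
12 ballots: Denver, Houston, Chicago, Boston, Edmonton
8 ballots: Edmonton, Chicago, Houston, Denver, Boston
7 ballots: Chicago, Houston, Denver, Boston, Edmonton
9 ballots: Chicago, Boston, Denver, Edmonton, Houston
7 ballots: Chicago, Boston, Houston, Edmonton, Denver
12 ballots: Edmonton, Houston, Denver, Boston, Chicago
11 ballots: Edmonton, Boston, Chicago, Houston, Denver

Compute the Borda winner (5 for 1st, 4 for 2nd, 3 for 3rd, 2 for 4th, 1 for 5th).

Chicago

Houston: 12×4 + 8×3 + 7×4 + 9×1 + 7×3 + 12×4 + 11×2 = 200
Edmonton: 12×1 + 8×5 + 7×1 + 9×2 + 7×2 + 12×5 + 11×5 = 206
Denver: 12×5 + 8×2 + 7×3 + 9×3 + 7×1 + 12×3 + 11×1 = 178
Boston: 12×2 + 8×1 + 7×2 + 9×4 + 7×4 + 12×2 + 11×4 = 178
Chicago: 12×3 + 8×4 + 7×5 + 9×5 + 7×5 + 12×1 + 11×3 = 228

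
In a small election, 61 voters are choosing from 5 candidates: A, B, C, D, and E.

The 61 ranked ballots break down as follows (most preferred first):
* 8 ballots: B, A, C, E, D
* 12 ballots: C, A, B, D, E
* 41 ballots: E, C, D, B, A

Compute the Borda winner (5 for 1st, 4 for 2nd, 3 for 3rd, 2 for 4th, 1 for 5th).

A: 8×4 + 12×4 + 41×1 = 121
B: 8×5 + 12×3 + 41×2 = 158
C: 8×3 + 12×5 + 41×4 = 248
D: 8×1 + 12×2 + 41×3 = 155
E: 8×2 + 12×1 + 41×5 = 233

C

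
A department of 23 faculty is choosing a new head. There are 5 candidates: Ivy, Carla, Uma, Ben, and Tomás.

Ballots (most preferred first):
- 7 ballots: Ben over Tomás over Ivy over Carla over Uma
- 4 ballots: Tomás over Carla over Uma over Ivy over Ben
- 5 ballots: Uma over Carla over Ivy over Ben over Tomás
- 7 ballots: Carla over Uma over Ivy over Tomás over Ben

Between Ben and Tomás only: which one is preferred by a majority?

Ben

Ben is ranked above Tomás on 12 ballots; Tomás above Ben on 11.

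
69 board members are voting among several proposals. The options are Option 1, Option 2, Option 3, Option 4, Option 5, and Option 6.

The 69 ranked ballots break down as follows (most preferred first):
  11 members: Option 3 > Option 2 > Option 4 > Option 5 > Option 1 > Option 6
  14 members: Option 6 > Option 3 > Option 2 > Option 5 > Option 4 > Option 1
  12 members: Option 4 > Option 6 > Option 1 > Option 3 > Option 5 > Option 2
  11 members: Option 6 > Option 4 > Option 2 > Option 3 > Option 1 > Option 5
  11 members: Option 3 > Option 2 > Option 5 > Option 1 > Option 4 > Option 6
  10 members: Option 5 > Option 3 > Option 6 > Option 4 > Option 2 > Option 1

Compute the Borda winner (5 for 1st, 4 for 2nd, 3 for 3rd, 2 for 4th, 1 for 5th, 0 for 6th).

Option 1: 11×1 + 14×0 + 12×3 + 11×1 + 11×2 + 10×0 = 80
Option 2: 11×4 + 14×3 + 12×0 + 11×3 + 11×4 + 10×1 = 173
Option 3: 11×5 + 14×4 + 12×2 + 11×2 + 11×5 + 10×4 = 252
Option 4: 11×3 + 14×1 + 12×5 + 11×4 + 11×1 + 10×2 = 182
Option 5: 11×2 + 14×2 + 12×1 + 11×0 + 11×3 + 10×5 = 145
Option 6: 11×0 + 14×5 + 12×4 + 11×5 + 11×0 + 10×3 = 203

Option 3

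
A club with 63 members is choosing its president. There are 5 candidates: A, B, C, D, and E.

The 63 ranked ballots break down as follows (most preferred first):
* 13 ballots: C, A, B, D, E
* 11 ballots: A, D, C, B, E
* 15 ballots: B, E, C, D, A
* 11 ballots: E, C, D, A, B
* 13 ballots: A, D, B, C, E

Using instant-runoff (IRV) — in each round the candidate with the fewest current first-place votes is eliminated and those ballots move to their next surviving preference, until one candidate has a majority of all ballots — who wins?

C

Round 1: A 24, B 15, C 13, D 0, E 11. D eliminated.
Round 2: A 24, B 15, C 13, E 11. E eliminated.
Round 3: A 24, B 15, C 24. B eliminated.
Round 4: A 24, C 39. C has a majority (≥32).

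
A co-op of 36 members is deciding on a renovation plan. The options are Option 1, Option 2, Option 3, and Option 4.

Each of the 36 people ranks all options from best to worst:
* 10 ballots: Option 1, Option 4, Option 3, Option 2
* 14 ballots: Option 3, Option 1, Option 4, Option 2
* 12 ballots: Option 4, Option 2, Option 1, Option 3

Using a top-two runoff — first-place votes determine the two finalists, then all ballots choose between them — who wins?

Option 4

Round 1 first-place votes: Option 1 10, Option 2 0, Option 3 14, Option 4 12. Option 3 and Option 4 advance.
Runoff: Option 3 is ranked above Option 4 on 14 ballots, Option 4 above Option 3 on 22.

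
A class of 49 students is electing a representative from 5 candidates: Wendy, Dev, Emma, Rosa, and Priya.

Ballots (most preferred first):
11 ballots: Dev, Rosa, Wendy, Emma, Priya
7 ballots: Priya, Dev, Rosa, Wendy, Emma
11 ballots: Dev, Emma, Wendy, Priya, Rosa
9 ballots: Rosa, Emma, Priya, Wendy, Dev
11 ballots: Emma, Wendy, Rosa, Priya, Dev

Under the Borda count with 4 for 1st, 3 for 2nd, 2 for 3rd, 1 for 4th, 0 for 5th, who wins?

Emma

Wendy: 11×2 + 7×1 + 11×2 + 9×1 + 11×3 = 93
Dev: 11×4 + 7×3 + 11×4 + 9×0 + 11×0 = 109
Emma: 11×1 + 7×0 + 11×3 + 9×3 + 11×4 = 115
Rosa: 11×3 + 7×2 + 11×0 + 9×4 + 11×2 = 105
Priya: 11×0 + 7×4 + 11×1 + 9×2 + 11×1 = 68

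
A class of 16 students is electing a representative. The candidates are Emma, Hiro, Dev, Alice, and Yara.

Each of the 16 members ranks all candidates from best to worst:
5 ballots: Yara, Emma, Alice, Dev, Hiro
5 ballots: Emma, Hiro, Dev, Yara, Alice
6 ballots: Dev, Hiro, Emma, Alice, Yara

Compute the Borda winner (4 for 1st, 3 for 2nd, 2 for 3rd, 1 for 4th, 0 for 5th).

Emma: 5×3 + 5×4 + 6×2 = 47
Hiro: 5×0 + 5×3 + 6×3 = 33
Dev: 5×1 + 5×2 + 6×4 = 39
Alice: 5×2 + 5×0 + 6×1 = 16
Yara: 5×4 + 5×1 + 6×0 = 25

Emma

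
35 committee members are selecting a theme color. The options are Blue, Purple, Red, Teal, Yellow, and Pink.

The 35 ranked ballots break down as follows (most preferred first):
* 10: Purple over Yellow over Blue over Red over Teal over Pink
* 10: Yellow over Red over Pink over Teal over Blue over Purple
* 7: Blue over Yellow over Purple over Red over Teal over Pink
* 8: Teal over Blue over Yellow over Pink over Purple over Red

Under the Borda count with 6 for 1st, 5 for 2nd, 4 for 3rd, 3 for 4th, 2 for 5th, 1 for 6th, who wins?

Blue: 10×4 + 10×2 + 7×6 + 8×5 = 142
Purple: 10×6 + 10×1 + 7×4 + 8×2 = 114
Red: 10×3 + 10×5 + 7×3 + 8×1 = 109
Teal: 10×2 + 10×3 + 7×2 + 8×6 = 112
Yellow: 10×5 + 10×6 + 7×5 + 8×4 = 177
Pink: 10×1 + 10×4 + 7×1 + 8×3 = 81

Yellow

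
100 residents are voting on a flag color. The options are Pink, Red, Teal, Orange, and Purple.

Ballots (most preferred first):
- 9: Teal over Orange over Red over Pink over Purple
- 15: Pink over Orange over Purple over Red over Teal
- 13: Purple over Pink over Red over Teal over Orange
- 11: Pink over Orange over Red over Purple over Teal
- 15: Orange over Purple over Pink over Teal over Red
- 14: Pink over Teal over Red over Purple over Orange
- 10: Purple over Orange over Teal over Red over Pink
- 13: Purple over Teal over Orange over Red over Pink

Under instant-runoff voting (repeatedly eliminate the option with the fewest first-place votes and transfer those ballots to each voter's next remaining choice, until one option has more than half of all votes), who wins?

Round 1: Pink 40, Red 0, Teal 9, Orange 15, Purple 36. Red eliminated.
Round 2: Pink 40, Teal 9, Orange 15, Purple 36. Teal eliminated.
Round 3: Pink 40, Orange 24, Purple 36. Orange eliminated.
Round 4: Pink 49, Purple 51. Purple has a majority (≥51).

Purple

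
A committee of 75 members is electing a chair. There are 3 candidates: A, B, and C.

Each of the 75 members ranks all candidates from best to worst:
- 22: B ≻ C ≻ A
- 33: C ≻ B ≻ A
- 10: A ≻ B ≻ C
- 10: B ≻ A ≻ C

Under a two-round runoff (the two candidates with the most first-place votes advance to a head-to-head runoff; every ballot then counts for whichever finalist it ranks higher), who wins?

B

Round 1 first-place votes: A 10, B 32, C 33. C and B advance.
Runoff: C is ranked above B on 33 ballots, B above C on 42.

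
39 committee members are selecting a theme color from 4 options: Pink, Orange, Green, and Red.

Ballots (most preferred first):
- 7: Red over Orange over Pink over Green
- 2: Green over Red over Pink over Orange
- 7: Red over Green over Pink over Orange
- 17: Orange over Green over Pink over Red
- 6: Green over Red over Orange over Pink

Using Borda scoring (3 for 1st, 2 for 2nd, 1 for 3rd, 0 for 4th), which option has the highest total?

Pink: 7×1 + 2×1 + 7×1 + 17×1 + 6×0 = 33
Orange: 7×2 + 2×0 + 7×0 + 17×3 + 6×1 = 71
Green: 7×0 + 2×3 + 7×2 + 17×2 + 6×3 = 72
Red: 7×3 + 2×2 + 7×3 + 17×0 + 6×2 = 58

Green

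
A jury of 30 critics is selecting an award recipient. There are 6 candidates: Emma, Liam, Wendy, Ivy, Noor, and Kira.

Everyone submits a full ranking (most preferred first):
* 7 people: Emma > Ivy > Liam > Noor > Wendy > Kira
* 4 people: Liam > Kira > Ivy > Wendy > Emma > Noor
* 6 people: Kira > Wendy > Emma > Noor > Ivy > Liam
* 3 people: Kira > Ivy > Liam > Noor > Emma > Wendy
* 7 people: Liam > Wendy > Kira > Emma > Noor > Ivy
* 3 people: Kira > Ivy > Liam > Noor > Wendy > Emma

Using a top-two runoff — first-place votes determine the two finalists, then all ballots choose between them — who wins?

Round 1 first-place votes: Emma 7, Liam 11, Wendy 0, Ivy 0, Noor 0, Kira 12. Kira and Liam advance.
Runoff: Kira is ranked above Liam on 12 ballots, Liam above Kira on 18.

Liam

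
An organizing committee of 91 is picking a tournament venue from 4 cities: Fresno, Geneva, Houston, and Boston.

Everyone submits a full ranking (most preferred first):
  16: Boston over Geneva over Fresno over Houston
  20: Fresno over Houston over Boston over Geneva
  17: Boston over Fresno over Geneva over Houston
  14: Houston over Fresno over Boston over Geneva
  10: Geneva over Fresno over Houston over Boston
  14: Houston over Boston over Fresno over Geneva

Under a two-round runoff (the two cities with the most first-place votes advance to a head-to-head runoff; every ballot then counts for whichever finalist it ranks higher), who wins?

Houston

Round 1 first-place votes: Fresno 20, Geneva 10, Houston 28, Boston 33. Boston and Houston advance.
Runoff: Boston is ranked above Houston on 33 ballots, Houston above Boston on 58.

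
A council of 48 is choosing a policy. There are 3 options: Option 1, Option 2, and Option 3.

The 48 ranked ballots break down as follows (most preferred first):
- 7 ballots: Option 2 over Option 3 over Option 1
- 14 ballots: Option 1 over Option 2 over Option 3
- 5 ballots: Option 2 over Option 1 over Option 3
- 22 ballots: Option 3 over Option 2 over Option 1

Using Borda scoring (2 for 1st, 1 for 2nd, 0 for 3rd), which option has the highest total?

Option 2

Option 1: 7×0 + 14×2 + 5×1 + 22×0 = 33
Option 2: 7×2 + 14×1 + 5×2 + 22×1 = 60
Option 3: 7×1 + 14×0 + 5×0 + 22×2 = 51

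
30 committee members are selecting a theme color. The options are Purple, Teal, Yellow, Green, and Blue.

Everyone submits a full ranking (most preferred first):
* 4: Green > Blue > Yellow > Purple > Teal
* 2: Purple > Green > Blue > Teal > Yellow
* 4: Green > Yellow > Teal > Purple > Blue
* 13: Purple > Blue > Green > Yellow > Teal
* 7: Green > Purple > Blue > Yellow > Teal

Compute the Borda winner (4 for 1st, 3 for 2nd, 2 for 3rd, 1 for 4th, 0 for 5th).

Purple: 4×1 + 2×4 + 4×1 + 13×4 + 7×3 = 89
Teal: 4×0 + 2×1 + 4×2 + 13×0 + 7×0 = 10
Yellow: 4×2 + 2×0 + 4×3 + 13×1 + 7×1 = 40
Green: 4×4 + 2×3 + 4×4 + 13×2 + 7×4 = 92
Blue: 4×3 + 2×2 + 4×0 + 13×3 + 7×2 = 69

Green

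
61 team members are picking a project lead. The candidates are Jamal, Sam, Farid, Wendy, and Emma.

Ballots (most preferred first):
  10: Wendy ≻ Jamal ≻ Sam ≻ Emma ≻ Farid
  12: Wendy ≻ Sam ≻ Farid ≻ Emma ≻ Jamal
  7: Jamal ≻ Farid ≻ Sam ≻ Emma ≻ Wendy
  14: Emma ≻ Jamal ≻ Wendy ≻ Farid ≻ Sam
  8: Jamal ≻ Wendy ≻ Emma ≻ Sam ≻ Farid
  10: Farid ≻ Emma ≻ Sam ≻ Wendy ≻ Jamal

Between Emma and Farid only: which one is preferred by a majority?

Emma is ranked above Farid on 32 ballots; Farid above Emma on 29.

Emma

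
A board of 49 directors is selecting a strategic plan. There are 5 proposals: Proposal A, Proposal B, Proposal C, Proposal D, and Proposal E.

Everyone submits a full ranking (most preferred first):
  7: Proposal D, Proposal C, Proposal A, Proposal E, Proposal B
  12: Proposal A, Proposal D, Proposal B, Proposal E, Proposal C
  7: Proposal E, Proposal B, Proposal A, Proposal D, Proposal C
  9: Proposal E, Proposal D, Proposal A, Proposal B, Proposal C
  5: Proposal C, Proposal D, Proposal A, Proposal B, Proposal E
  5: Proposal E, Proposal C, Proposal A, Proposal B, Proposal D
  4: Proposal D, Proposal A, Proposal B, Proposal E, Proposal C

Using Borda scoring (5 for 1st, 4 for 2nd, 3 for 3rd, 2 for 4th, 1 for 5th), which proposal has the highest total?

Proposal A: 7×3 + 12×5 + 7×3 + 9×3 + 5×3 + 5×3 + 4×4 = 175
Proposal B: 7×1 + 12×3 + 7×4 + 9×2 + 5×2 + 5×2 + 4×3 = 121
Proposal C: 7×4 + 12×1 + 7×1 + 9×1 + 5×5 + 5×4 + 4×1 = 105
Proposal D: 7×5 + 12×4 + 7×2 + 9×4 + 5×4 + 5×1 + 4×5 = 178
Proposal E: 7×2 + 12×2 + 7×5 + 9×5 + 5×1 + 5×5 + 4×2 = 156

Proposal D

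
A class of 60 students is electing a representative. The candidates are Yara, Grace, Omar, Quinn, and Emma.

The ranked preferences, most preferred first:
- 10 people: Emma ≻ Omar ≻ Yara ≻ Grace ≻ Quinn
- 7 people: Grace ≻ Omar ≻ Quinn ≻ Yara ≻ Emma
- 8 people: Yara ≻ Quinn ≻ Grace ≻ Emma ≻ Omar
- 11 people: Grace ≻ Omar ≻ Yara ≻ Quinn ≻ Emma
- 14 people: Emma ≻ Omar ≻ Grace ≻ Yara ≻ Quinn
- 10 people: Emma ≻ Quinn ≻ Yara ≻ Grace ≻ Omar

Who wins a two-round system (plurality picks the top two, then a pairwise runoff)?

Emma

Round 1 first-place votes: Yara 8, Grace 18, Omar 0, Quinn 0, Emma 34. Emma and Grace advance.
Runoff: Emma is ranked above Grace on 34 ballots, Grace above Emma on 26.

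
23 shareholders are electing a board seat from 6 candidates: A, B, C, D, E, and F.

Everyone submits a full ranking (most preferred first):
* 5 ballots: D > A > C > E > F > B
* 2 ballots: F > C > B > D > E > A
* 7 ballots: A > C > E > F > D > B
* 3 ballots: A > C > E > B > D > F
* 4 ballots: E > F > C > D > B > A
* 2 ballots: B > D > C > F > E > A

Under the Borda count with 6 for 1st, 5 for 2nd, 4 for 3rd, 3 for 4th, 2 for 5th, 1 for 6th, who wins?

A: 5×5 + 2×1 + 7×6 + 3×6 + 4×1 + 2×1 = 93
B: 5×1 + 2×4 + 7×1 + 3×3 + 4×2 + 2×6 = 49
C: 5×4 + 2×5 + 7×5 + 3×5 + 4×4 + 2×4 = 104
D: 5×6 + 2×3 + 7×2 + 3×2 + 4×3 + 2×5 = 78
E: 5×3 + 2×2 + 7×4 + 3×4 + 4×6 + 2×2 = 87
F: 5×2 + 2×6 + 7×3 + 3×1 + 4×5 + 2×3 = 72

C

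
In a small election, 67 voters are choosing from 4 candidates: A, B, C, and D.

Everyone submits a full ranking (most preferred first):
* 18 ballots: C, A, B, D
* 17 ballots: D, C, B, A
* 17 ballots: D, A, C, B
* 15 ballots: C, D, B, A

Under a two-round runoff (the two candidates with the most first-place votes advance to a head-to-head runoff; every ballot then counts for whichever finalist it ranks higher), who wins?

Round 1 first-place votes: A 0, B 0, C 33, D 34. D and C advance.
Runoff: D is ranked above C on 34 ballots, C above D on 33.

D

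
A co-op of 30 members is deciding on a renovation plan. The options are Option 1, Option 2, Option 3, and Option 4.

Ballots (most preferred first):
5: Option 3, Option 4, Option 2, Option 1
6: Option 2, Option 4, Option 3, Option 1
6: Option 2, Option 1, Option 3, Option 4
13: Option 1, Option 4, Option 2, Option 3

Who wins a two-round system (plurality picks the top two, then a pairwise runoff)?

Option 2

Round 1 first-place votes: Option 1 13, Option 2 12, Option 3 5, Option 4 0. Option 1 and Option 2 advance.
Runoff: Option 1 is ranked above Option 2 on 13 ballots, Option 2 above Option 1 on 17.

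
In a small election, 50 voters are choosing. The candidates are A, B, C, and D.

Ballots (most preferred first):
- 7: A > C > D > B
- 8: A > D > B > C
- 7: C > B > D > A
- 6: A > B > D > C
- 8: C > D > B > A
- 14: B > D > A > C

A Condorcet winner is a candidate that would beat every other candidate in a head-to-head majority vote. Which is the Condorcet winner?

B

B vs A: 29–21
B vs C: 28–22
B vs D: 27–23
B beats every other candidate.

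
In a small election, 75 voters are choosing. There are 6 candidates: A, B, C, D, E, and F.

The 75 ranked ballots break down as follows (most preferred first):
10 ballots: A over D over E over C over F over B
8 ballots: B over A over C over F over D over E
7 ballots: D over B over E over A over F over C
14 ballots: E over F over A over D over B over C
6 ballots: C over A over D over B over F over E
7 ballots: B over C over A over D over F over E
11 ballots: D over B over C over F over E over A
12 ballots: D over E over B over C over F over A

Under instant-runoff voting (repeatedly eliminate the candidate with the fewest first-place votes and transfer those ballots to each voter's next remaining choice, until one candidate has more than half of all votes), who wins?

Round 1: A 10, B 15, C 6, D 30, E 14, F 0. F eliminated.
Round 2: A 10, B 15, C 6, D 30, E 14. C eliminated.
Round 3: A 16, B 15, D 30, E 14. E eliminated.
Round 4: A 30, B 15, D 30. B eliminated.
Round 5: A 45, D 30. A has a majority (≥38).

A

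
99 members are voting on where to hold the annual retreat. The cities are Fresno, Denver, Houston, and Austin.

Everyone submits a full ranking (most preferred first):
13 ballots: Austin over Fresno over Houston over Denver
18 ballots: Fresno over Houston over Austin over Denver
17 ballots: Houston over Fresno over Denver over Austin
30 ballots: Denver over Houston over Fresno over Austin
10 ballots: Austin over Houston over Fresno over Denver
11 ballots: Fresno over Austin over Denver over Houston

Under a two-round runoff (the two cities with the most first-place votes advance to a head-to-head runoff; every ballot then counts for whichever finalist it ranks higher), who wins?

Fresno

Round 1 first-place votes: Fresno 29, Denver 30, Houston 17, Austin 23. Denver and Fresno advance.
Runoff: Denver is ranked above Fresno on 30 ballots, Fresno above Denver on 69.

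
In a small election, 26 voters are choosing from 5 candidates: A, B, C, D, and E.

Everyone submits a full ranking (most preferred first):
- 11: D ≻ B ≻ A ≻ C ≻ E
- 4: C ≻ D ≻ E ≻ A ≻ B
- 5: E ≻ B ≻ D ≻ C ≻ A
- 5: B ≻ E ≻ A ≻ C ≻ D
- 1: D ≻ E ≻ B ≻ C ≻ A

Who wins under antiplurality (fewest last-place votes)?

Last-place votes: A 6, B 4, C 0, D 5, E 11.

C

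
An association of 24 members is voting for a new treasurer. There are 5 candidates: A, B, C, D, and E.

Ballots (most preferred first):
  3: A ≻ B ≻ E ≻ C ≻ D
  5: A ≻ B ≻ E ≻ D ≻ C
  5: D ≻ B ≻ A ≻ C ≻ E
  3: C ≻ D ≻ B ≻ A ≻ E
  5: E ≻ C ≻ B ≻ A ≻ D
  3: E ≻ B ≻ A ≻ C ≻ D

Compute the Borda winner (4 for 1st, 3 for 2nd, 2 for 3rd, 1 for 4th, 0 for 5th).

A: 3×4 + 5×4 + 5×2 + 3×1 + 5×1 + 3×2 = 56
B: 3×3 + 5×3 + 5×3 + 3×2 + 5×2 + 3×3 = 64
C: 3×1 + 5×0 + 5×1 + 3×4 + 5×3 + 3×1 = 38
D: 3×0 + 5×1 + 5×4 + 3×3 + 5×0 + 3×0 = 34
E: 3×2 + 5×2 + 5×0 + 3×0 + 5×4 + 3×4 = 48

B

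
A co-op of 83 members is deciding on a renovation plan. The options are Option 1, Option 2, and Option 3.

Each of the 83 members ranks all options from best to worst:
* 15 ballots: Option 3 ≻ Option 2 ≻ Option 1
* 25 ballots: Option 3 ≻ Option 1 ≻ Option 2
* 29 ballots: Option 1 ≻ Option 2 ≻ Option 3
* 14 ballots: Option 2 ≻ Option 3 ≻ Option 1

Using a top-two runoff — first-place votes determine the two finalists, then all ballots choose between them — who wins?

Option 3

Round 1 first-place votes: Option 1 29, Option 2 14, Option 3 40. Option 3 and Option 1 advance.
Runoff: Option 3 is ranked above Option 1 on 54 ballots, Option 1 above Option 3 on 29.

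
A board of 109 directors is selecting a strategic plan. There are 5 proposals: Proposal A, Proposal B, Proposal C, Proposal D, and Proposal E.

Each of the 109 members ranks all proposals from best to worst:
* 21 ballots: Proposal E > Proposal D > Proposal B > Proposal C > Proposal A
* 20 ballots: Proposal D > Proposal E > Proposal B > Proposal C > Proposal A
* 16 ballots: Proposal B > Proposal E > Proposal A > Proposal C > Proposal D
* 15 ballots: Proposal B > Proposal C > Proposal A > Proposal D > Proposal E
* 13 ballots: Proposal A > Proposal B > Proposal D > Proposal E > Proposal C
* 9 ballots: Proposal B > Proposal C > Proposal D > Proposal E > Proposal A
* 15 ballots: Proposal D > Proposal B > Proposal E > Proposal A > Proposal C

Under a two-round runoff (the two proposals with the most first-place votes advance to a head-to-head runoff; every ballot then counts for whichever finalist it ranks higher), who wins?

Round 1 first-place votes: Proposal A 13, Proposal B 40, Proposal C 0, Proposal D 35, Proposal E 21. Proposal B and Proposal D advance.
Runoff: Proposal B is ranked above Proposal D on 53 ballots, Proposal D above Proposal B on 56.

Proposal D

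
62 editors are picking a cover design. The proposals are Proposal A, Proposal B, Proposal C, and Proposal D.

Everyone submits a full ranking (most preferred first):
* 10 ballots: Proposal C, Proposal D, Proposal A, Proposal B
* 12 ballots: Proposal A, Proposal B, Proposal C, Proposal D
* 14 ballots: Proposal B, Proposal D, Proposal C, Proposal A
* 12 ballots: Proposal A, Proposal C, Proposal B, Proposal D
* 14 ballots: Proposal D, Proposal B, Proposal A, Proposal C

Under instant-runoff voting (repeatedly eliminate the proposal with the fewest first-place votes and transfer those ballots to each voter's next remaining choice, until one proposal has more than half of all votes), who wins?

Round 1: Proposal A 24, Proposal B 14, Proposal C 10, Proposal D 14. Proposal C eliminated.
Round 2: Proposal A 24, Proposal B 14, Proposal D 24. Proposal B eliminated.
Round 3: Proposal A 24, Proposal D 38. Proposal D has a majority (≥32).

Proposal D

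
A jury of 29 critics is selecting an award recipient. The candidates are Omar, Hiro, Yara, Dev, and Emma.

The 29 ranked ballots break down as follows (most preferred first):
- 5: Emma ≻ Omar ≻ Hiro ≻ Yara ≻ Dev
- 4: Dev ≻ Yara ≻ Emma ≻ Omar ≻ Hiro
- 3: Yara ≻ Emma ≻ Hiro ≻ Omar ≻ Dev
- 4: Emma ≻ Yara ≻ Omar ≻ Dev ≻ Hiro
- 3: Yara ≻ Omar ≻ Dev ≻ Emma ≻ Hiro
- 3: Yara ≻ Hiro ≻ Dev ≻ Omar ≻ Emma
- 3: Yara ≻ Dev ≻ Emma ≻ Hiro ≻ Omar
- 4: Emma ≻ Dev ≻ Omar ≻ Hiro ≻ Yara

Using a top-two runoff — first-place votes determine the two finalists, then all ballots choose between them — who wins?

Round 1 first-place votes: Omar 0, Hiro 0, Yara 12, Dev 4, Emma 13. Emma and Yara advance.
Runoff: Emma is ranked above Yara on 13 ballots, Yara above Emma on 16.

Yara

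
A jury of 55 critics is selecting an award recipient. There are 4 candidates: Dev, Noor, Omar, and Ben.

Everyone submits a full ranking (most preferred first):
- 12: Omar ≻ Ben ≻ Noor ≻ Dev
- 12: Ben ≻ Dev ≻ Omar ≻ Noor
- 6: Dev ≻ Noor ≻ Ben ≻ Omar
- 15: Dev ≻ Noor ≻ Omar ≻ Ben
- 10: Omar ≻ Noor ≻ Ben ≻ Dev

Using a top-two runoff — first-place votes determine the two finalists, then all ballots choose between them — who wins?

Dev

Round 1 first-place votes: Dev 21, Noor 0, Omar 22, Ben 12. Omar and Dev advance.
Runoff: Omar is ranked above Dev on 22 ballots, Dev above Omar on 33.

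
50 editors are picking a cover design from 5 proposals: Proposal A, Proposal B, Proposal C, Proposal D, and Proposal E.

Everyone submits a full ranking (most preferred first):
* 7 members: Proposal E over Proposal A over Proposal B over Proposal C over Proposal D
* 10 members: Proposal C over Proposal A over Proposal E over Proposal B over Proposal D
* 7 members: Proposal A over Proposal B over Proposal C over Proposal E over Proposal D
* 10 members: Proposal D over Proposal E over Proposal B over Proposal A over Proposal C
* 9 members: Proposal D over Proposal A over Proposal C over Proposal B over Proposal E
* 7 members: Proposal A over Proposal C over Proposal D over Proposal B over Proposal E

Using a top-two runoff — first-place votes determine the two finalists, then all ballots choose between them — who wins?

Round 1 first-place votes: Proposal A 14, Proposal B 0, Proposal C 10, Proposal D 19, Proposal E 7. Proposal D and Proposal A advance.
Runoff: Proposal D is ranked above Proposal A on 19 ballots, Proposal A above Proposal D on 31.

Proposal A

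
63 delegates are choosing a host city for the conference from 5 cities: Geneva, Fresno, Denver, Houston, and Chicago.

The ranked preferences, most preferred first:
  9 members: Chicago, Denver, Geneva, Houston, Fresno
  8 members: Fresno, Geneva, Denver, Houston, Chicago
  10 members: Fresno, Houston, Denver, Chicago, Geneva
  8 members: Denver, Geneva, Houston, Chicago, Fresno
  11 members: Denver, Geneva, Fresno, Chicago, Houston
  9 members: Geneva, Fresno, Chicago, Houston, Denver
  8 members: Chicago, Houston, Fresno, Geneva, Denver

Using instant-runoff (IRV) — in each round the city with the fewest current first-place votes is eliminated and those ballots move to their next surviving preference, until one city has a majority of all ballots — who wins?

Fresno

Round 1: Geneva 9, Fresno 18, Denver 19, Houston 0, Chicago 17. Houston eliminated.
Round 2: Geneva 9, Fresno 18, Denver 19, Chicago 17. Geneva eliminated.
Round 3: Fresno 27, Denver 19, Chicago 17. Chicago eliminated.
Round 4: Fresno 35, Denver 28. Fresno has a majority (≥32).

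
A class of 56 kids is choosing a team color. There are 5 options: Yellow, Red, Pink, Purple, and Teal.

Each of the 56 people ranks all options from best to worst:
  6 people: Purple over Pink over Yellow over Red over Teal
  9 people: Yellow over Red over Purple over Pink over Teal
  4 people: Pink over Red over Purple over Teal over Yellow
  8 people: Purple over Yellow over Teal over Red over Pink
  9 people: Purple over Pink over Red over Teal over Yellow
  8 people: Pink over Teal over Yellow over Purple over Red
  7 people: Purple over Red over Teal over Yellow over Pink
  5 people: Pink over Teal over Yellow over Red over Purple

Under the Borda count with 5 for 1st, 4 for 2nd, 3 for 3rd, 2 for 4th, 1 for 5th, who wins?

Yellow: 6×3 + 9×5 + 4×1 + 8×4 + 9×1 + 8×3 + 7×2 + 5×3 = 161
Red: 6×2 + 9×4 + 4×4 + 8×2 + 9×3 + 8×1 + 7×4 + 5×2 = 153
Pink: 6×4 + 9×2 + 4×5 + 8×1 + 9×4 + 8×5 + 7×1 + 5×5 = 178
Purple: 6×5 + 9×3 + 4×3 + 8×5 + 9×5 + 8×2 + 7×5 + 5×1 = 210
Teal: 6×1 + 9×1 + 4×2 + 8×3 + 9×2 + 8×4 + 7×3 + 5×4 = 138

Purple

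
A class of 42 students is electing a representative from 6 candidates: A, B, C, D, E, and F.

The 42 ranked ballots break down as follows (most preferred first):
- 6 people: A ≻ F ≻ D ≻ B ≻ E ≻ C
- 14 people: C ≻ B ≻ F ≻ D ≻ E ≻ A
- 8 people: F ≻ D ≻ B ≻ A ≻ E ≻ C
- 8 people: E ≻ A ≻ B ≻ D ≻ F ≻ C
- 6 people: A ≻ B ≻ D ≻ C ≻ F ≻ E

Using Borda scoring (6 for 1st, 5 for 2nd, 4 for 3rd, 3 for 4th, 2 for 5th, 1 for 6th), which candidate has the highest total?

B

A: 6×6 + 14×1 + 8×3 + 8×5 + 6×6 = 150
B: 6×3 + 14×5 + 8×4 + 8×4 + 6×5 = 182
C: 6×1 + 14×6 + 8×1 + 8×1 + 6×3 = 124
D: 6×4 + 14×3 + 8×5 + 8×3 + 6×4 = 154
E: 6×2 + 14×2 + 8×2 + 8×6 + 6×1 = 110
F: 6×5 + 14×4 + 8×6 + 8×2 + 6×2 = 162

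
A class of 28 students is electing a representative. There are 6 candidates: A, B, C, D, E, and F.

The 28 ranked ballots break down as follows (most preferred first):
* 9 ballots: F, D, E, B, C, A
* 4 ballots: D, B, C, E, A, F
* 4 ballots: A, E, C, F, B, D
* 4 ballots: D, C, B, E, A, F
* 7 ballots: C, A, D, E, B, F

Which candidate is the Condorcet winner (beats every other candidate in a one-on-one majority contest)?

D

D vs A: 17–11
D vs B: 24–4
D vs C: 17–11
D vs E: 24–4
D vs F: 15–13
D beats every other candidate.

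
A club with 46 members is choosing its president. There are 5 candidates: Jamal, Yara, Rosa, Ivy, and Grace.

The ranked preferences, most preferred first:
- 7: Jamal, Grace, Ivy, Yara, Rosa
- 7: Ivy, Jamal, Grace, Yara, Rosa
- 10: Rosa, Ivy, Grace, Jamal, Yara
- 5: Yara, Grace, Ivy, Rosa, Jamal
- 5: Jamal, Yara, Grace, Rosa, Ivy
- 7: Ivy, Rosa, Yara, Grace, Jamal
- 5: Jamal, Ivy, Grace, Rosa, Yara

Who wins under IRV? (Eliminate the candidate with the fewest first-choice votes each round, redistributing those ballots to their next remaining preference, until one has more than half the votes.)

Ivy

Round 1: Jamal 17, Yara 5, Rosa 10, Ivy 14, Grace 0. Grace eliminated.
Round 2: Jamal 17, Yara 5, Rosa 10, Ivy 14. Yara eliminated.
Round 3: Jamal 17, Rosa 10, Ivy 19. Rosa eliminated.
Round 4: Jamal 17, Ivy 29. Ivy has a majority (≥24).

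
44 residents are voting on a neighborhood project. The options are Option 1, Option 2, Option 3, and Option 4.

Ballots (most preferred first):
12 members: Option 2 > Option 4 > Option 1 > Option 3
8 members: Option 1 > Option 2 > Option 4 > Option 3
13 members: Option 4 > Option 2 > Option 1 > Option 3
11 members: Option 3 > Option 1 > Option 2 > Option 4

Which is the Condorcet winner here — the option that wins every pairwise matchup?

Option 2 vs Option 1: 25–19
Option 2 vs Option 3: 33–11
Option 2 vs Option 4: 31–13
Option 2 beats every other option.

Option 2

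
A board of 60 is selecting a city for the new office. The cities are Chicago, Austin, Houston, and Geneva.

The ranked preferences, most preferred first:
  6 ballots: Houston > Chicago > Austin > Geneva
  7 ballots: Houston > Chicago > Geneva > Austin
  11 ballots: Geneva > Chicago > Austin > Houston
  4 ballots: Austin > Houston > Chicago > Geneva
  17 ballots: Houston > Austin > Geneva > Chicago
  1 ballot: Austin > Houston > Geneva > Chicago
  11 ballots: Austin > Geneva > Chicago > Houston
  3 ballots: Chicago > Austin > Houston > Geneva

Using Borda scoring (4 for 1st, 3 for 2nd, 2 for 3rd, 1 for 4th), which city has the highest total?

Austin

Chicago: 6×3 + 7×3 + 11×3 + 4×2 + 17×1 + 1×1 + 11×2 + 3×4 = 132
Austin: 6×2 + 7×1 + 11×2 + 4×4 + 17×3 + 1×4 + 11×4 + 3×3 = 165
Houston: 6×4 + 7×4 + 11×1 + 4×3 + 17×4 + 1×3 + 11×1 + 3×2 = 163
Geneva: 6×1 + 7×2 + 11×4 + 4×1 + 17×2 + 1×2 + 11×3 + 3×1 = 140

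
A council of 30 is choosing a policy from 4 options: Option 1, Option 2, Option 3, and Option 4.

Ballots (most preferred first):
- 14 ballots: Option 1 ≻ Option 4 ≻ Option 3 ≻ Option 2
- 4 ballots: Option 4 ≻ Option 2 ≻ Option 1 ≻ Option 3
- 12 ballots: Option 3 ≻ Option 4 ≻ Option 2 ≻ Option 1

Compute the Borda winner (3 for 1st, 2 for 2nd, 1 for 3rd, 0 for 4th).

Option 1: 14×3 + 4×1 + 12×0 = 46
Option 2: 14×0 + 4×2 + 12×1 = 20
Option 3: 14×1 + 4×0 + 12×3 = 50
Option 4: 14×2 + 4×3 + 12×2 = 64

Option 4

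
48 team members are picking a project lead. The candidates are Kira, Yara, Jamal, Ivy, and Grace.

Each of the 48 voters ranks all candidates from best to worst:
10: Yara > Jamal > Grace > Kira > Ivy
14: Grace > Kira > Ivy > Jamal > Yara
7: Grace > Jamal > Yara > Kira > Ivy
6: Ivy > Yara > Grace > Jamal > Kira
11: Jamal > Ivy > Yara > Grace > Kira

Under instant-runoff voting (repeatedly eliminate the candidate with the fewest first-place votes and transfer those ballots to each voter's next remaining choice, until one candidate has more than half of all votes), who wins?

Yara

Round 1: Kira 0, Yara 10, Jamal 11, Ivy 6, Grace 21. Kira eliminated.
Round 2: Yara 10, Jamal 11, Ivy 6, Grace 21. Ivy eliminated.
Round 3: Yara 16, Jamal 11, Grace 21. Jamal eliminated.
Round 4: Yara 27, Grace 21. Yara has a majority (≥25).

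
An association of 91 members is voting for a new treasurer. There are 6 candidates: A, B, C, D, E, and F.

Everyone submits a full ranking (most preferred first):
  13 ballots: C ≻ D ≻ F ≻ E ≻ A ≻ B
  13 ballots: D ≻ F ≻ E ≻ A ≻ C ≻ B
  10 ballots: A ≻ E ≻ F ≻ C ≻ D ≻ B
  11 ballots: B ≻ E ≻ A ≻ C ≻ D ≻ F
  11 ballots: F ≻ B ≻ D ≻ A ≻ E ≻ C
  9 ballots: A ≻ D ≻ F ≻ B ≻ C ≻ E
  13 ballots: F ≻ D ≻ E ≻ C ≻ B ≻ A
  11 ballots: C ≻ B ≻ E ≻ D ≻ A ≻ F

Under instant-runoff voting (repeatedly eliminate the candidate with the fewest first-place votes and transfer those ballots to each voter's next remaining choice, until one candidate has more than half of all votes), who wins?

Round 1: A 19, B 11, C 24, D 13, E 0, F 24. E eliminated.
Round 2: A 19, B 11, C 24, D 13, F 24. B eliminated.
Round 3: A 30, C 24, D 13, F 24. D eliminated.
Round 4: A 30, C 24, F 37. C eliminated.
Round 5: A 41, F 50. F has a majority (≥46).

F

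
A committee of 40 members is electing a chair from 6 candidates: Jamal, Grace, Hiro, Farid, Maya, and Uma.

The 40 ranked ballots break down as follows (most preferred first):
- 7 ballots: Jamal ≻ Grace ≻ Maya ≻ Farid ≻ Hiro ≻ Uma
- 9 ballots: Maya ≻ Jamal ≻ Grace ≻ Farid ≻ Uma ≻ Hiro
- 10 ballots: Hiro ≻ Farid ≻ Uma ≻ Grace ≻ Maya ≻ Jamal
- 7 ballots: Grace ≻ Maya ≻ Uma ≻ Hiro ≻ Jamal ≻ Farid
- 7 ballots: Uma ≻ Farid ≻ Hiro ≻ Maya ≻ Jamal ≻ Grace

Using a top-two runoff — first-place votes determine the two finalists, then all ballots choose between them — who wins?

Maya

Round 1 first-place votes: Jamal 7, Grace 7, Hiro 10, Farid 0, Maya 9, Uma 7. Hiro and Maya advance.
Runoff: Hiro is ranked above Maya on 17 ballots, Maya above Hiro on 23.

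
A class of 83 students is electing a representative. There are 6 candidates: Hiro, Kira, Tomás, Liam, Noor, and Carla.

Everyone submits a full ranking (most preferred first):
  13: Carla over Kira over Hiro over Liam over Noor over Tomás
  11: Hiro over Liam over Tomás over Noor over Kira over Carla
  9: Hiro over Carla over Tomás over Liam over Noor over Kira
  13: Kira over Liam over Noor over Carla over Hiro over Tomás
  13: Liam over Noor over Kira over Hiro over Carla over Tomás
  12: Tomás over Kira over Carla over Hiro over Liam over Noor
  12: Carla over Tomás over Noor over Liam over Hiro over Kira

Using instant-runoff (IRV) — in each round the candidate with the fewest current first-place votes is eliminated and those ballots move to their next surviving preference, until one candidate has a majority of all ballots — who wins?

Round 1: Hiro 20, Kira 13, Tomás 12, Liam 13, Noor 0, Carla 25. Noor eliminated.
Round 2: Hiro 20, Kira 13, Tomás 12, Liam 13, Carla 25. Tomás eliminated.
Round 3: Hiro 20, Kira 25, Liam 13, Carla 25. Liam eliminated.
Round 4: Hiro 20, Kira 38, Carla 25. Hiro eliminated.
Round 5: Kira 49, Carla 34. Kira has a majority (≥42).

Kira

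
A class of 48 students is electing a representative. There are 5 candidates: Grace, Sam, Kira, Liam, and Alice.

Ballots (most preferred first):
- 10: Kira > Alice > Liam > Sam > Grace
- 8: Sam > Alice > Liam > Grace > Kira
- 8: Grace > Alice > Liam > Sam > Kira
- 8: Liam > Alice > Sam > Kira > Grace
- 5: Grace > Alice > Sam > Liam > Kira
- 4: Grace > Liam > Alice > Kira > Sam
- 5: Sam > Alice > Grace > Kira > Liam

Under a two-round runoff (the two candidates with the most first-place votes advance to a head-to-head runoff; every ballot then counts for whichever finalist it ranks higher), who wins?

Sam

Round 1 first-place votes: Grace 17, Sam 13, Kira 10, Liam 8, Alice 0. Grace and Sam advance.
Runoff: Grace is ranked above Sam on 17 ballots, Sam above Grace on 31.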